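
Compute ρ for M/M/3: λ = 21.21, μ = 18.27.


ρ = λ/(cμ) = 21.21/(3·18.27) = 21.21/54.81 = 0.3870

Final: 0.3870


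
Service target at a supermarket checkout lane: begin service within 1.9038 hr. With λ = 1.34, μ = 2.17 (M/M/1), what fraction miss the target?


ρ = 1.34/2.17 = 0.6175
P(Wq > t) = ρ·e^{−(μ−λ)t} = 0.6175·e^{−1.5802}
= 0.6175·0.205943 = 0.127172

Final: 0.127172


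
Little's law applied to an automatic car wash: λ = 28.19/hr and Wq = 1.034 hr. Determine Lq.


Lq = λWq = 28.19·1.034 = 29.1485

Final: 29.1485


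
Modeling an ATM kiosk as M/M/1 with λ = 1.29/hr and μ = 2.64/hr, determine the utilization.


ρ = λ/μ = 1.29/2.64 = 0.4886

Final: 0.4886


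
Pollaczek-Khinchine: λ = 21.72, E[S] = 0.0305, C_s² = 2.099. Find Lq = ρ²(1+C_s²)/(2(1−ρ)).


ρ = λ·E[S] = 21.72·0.0305 = 0.6625
Lq = ρ²(1+C_s²)/(2(1−ρ)) = 0.4389·(1+2.099)/(2·0.3375)
= 0.4389·3.0990/0.6751 = 2.01459

Final: 2.01459


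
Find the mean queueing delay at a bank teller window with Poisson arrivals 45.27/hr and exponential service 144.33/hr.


ρ = 45.27/144.33 = 0.3137
Wq = ρ/(μ−λ) = 0.3137/(144.33 − 45.27) = 0.3137/99.06 = 0.003166 hr

Final: 0.003166 hr


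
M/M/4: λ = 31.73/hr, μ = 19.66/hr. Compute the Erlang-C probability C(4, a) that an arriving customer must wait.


a = λ/μ = 1.6139; ρ = a/4 = 0.4035
P₀ = 0.196428 (from M/M/c formula)
C(c,a) = [a^c/(c!(1−ρ))]·P₀ = [6.78494/(24·0.5965)]·0.196428
= 0.47393·0.196428 = 0.093093

Final: 0.093093


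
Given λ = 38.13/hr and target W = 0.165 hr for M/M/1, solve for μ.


W = 1/(μ−λ) ⇒ μ − λ = 1/W = 1/0.165 = 6.0606
μ = λ + 1/W = 38.13 + 6.0606 = 44.1906 per hr

Final: 44.1906 /hr


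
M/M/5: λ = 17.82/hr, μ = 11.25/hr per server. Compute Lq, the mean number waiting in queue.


a = λ/μ = 1.5840; ρ = a/5 = 0.3168
P₀ = 0.204714
Lq = P₀·a^c·ρ / (c!·(1−ρ)²) = 0.204714·9.97185·0.3168/(120·0.46676)
= 0.01155

Final: 0.01155


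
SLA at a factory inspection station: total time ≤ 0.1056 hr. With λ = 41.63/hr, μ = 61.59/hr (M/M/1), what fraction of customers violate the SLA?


W ~ Exponential(μ−λ) for M/M/1.
μ − λ = 61.59 − 41.63 = 19.9600
P(W > t) = e^{−(μ−λ)t} = e^{−2.1078} = 0.121508

Final: 0.121508


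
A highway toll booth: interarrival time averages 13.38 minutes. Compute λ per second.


λ = 1/(interarrival time) in consistent units.
1 second = 0.0166667 min, so λ = 0.0166667/13.38 = 0.001246 per second

Final: 0.001246 /sec


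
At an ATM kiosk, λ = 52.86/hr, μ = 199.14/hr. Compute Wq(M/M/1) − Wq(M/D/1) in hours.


ρ = 52.86/199.14 = 0.2654
Wq(M/M/1) = ρ/(μ−λ) = 0.2654/146.28 = 0.001815 hr
Wq(M/D/1) = ρ/(2(μ−λ)) = 0.0009073 hr
Savings = 0.001815 − 0.0009073 = 0.0009073 hr

Final: 0.0009073 hr


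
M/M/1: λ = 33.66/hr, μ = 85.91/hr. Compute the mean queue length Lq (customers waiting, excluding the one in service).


ρ = 33.66/85.91 = 0.3918
Lq = ρ²/(1−ρ) = 0.1535/0.6082 = 0.2524

Final: 0.2524


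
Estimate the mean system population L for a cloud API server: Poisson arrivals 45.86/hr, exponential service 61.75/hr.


ρ = λ/μ = 45.86/61.75 = 0.7427
L = ρ/(1−ρ) = 0.7427/(1 − 0.7427) = 0.7427/0.2573 = 2.8861

Final: 2.8861


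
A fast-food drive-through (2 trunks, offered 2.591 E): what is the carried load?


B(2,2.591) = 0.483134 (Erlang-B)
Carried load = a(1 − B) = 2.591·(1 − 0.483134) = 2.591·0.516866 = 1.3392 E

Final: 1.3392 Erlangs


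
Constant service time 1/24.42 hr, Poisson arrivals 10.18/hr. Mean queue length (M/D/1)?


ρ = 10.18/24.42 = 0.4169
M/D/1: Lq = ρ²/(2(1−ρ)) = 0.1738/(2·0.5831) = 0.14901

Final: 0.14901


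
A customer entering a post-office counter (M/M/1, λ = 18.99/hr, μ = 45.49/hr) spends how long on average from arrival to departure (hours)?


W = 1/(μ−λ) = 1/(45.49 − 18.99) = 1/26.50 = 0.03774 hr

Final: 0.03774 hr


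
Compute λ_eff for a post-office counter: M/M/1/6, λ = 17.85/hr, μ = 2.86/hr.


ρ = 6.2413; P_K = (1−ρ)ρ^6/(1−ρ^7) = 0.839778
λ_eff = λ(1 − P_K) = 17.85·(1 − 0.839778) = 17.85·0.160222 = 2.8600 /hr

Final: 2.8600 /hr


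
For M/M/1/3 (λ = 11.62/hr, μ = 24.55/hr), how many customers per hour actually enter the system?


ρ = 0.4733; P_K = (1−ρ)ρ^3/(1−ρ^4) = 0.058800
λ_eff = λ(1 − P_K) = 11.62·(1 − 0.058800) = 11.62·0.941200 = 10.9367 /hr

Final: 10.9367 /hr


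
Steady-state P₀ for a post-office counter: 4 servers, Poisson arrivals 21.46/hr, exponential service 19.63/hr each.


a = λ/μ = 21.46/19.63 = 1.0932; ρ = a/c = 0.2733
Σ_{k=0}^{3} a^k/k! (terms k=0..3) = 1.00000 + 1.09322 + 0.59757 + 0.21776 = 2.90855
Tail: a^4/(4!(1−ρ)) = 1.42836/(24·0.7267) = 0.08190
P₀ = 1/(2.90855 + 0.08190) = 1/2.99045 = 0.334398

Final: 0.334398


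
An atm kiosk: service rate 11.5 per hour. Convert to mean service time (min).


Mean service time = 1/μ = 1/11.5 hour = 0.08696 hour
In minutes: 0.08696 × 60 = 5.2174 min

Final: 5.2174 min


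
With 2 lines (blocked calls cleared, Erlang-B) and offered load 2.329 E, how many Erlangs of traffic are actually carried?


B(2,2.329) = 0.448943 (Erlang-B)
Carried load = a(1 − B) = 2.329·(1 − 0.448943) = 2.329·0.551057 = 1.2834 E

Final: 1.2834 Erlangs


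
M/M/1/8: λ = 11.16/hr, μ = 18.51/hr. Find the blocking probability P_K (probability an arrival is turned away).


ρ = λ/μ = 11.16/18.51 = 0.6029
P_K = (1−ρ)ρ^K/(1−ρ^(K+1)) = (0.3971·0.017461)/(1 − 0.010527)
= 0.006933/0.989473 = 0.007007

Final: 0.007007


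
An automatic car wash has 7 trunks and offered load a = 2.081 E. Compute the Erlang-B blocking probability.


B(c,a) = (a^c/c!) / Σ_{k=0}^{c} a^k/k!
a^7/7! = 0.033533
Σ terms (k=0..7): 1.00000 + 2.08100 + 2.16528 + 1.50198 + 0.78141 + 0.32522 + 0.11280 + 0.03353 = 8.001222
B = 0.033533/8.001222 = 0.004191

Final: 0.004191


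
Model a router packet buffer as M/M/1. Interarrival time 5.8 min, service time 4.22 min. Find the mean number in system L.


λ = 60/5.8 = 10.3448 /hr
μ = 60/4.22 = 14.2180 /hr
ρ = λ/μ = 10.3448/14.2180 = 0.7276
L = ρ/(1−ρ) = 0.7276/0.2724 = 2.6709

Final: 2.6709


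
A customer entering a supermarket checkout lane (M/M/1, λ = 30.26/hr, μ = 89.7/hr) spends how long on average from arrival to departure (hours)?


W = 1/(μ−λ) = 1/(89.7 − 30.26) = 1/59.44 = 0.01682 hr

Final: 0.01682 hr


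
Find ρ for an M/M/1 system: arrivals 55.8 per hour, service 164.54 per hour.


ρ = λ/μ = 55.8/164.54 = 0.3391

Final: 0.3391


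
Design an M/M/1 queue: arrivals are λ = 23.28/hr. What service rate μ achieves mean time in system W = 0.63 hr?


W = 1/(μ−λ) ⇒ μ − λ = 1/W = 1/0.63 = 1.5873
μ = λ + 1/W = 23.28 + 1.5873 = 24.8673 per hr

Final: 24.8673 /hr


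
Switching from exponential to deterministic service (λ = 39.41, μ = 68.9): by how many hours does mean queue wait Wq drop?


ρ = 39.41/68.9 = 0.5720
Wq(M/M/1) = ρ/(μ−λ) = 0.5720/29.49 = 0.01940 hr
Wq(M/D/1) = ρ/(2(μ−λ)) = 0.009698 hr
Savings = 0.01940 − 0.009698 = 0.009698 hr

Final: 0.009698 hr


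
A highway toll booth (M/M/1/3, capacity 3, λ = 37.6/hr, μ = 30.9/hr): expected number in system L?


ρ = 37.6/30.9 = 1.2168
L = ρ[1 − (K+1)ρ^K + Kρ^(K+1)] / [(1−ρ)(1−ρ^(K+1))]
Numerator: 1.2168·(1 − 4·1.801723 + 3·2.192388) = 0.450557
Denominator: (-0.2168)·(-1.192388) = 0.258544
L = 0.450557/0.258544 = 1.7427

Final: 1.7427


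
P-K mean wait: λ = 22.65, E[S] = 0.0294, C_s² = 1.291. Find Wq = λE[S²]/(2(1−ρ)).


ρ = λ·E[S] = 22.65·0.0294 = 0.6659
E[S²] = E[S]²(1+C_s²) = 0.0294²·(1+1.291) = 0.001980
Wq = λ·E[S²]/(2(1−ρ)) = 22.65·0.001980/(2·0.3341) = 0.06713 hr

Final: 0.06713 hr


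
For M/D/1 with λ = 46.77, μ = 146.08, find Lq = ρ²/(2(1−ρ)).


ρ = 46.77/146.08 = 0.3202
M/D/1: Lq = ρ²/(2(1−ρ)) = 0.1025/(2·0.6798) = 0.07539

Final: 0.07539


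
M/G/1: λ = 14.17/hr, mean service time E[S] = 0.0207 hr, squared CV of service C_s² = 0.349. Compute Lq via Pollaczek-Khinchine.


ρ = λ·E[S] = 14.17·0.0207 = 0.2933
Lq = ρ²(1+C_s²)/(2(1−ρ)) = 0.08604·(1+0.349)/(2·0.7067)
= 0.08604·1.3490/1.4134 = 0.08212

Final: 0.08212


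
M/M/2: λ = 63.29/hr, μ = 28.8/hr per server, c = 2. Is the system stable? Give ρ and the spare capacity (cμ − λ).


Total capacity cμ = 2·28.8 = 57.60/hr
ρ = λ/(cμ) = 63.29/57.60 = 1.0988
Stable ⇔ ρ < 1: NO
Spare capacity = cμ − λ = 57.60 − 63.29 = -5.69/hr

Final: ρ = 1.0988; unstable; margin = -5.69/hr


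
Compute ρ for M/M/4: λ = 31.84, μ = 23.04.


ρ = λ/(cμ) = 31.84/(4·23.04) = 31.84/92.16 = 0.3455

Final: 0.3455


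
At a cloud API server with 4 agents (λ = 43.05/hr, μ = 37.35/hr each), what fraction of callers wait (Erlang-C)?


a = λ/μ = 1.1526; ρ = a/4 = 0.2882
P₀ = 0.314923 (from M/M/c formula)
C(c,a) = [a^c/(c!(1−ρ))]·P₀ = [1.76494/(24·0.7118)]·0.314923
= 0.10331·0.314923 = 0.032534

Final: 0.032534


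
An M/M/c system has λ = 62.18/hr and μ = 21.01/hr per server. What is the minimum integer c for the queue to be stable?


Stability requires cμ > λ ⇔ c > λ/μ.
λ/μ = 62.18/21.01 = 2.9595
Minimum integer c = ⌊2.9595⌋ + 1 = 3
Check: 3·21.01 = 63.03 > 62.18, while 2·21.01 = 42.02 ≤ 62.18

Final: 3 servers


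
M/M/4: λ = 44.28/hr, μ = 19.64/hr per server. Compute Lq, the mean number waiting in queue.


a = λ/μ = 2.2546; ρ = a/4 = 0.5636
P₀ = 0.098295
Lq = P₀·a^c·ρ / (c!·(1−ρ)²) = 0.098295·25.83833·0.5636/(24·0.19041)
= 0.31326

Final: 0.31326


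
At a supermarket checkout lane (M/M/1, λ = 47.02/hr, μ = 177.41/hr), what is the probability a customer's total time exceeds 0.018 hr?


W ~ Exponential(μ−λ) for M/M/1.
μ − λ = 177.41 − 47.02 = 130.3900
P(W > t) = e^{−(μ−λ)t} = e^{−2.3470} = 0.095654

Final: 0.095654


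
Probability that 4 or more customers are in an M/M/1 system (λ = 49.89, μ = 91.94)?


ρ = 49.89/91.94 = 0.5426
P(N ≥ n) = ρ^n = 0.5426^4 = 0.086703

Final: 0.086703


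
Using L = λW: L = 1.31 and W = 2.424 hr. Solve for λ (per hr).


λ = L/W = 1.31/2.424 = 0.5404 /hr

Final: 0.5404 /hr


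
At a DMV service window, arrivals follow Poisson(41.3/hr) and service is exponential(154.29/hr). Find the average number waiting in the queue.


ρ = 41.3/154.29 = 0.2677
Lq = ρ²/(1−ρ) = 0.07165/0.7323 = 0.09784

Final: 0.09784


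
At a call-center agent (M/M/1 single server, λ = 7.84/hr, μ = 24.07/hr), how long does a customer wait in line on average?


ρ = 7.84/24.07 = 0.3257
Wq = ρ/(μ−λ) = 0.3257/(24.07 − 7.84) = 0.3257/16.23 = 0.02007 hr

Final: 0.02007 hr


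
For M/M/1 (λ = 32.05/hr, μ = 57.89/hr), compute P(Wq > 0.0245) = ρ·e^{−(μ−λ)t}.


ρ = 32.05/57.89 = 0.5536
P(Wq > t) = ρ·e^{−(μ−λ)t} = 0.5536·e^{−0.6331}
= 0.5536·0.530954 = 0.293955

Final: 0.293955


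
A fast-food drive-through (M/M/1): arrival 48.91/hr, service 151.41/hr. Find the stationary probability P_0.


ρ = 48.91/151.41 = 0.3230
P_n = (1−ρ)·ρ^n = (1 − 0.3230)·0.3230^0 = 0.6770·1.000000 = 0.676970

Final: 0.676970


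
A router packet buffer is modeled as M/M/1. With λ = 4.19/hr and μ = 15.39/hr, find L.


ρ = λ/μ = 4.19/15.39 = 0.2723
L = ρ/(1−ρ) = 0.2723/(1 − 0.2723) = 0.2723/0.7277 = 0.3741

Final: 0.3741


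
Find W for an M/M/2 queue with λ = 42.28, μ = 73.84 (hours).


a = 0.5726; ρ = 0.2863; P₀ = 0.554854
Lq = P₀·a^c·ρ/(c!(1−ρ)²) = 0.05112
Wq = Lq/λ = 0.05112/42.28 = 0.001209 hr
W = Wq + 1/μ = 0.001209 + 0.01354 = 0.01475 hr

Final: 0.01475 hr


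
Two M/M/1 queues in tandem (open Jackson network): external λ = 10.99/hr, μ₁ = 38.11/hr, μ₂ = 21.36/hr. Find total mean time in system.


Each node sees arrival rate λ = 10.99/hr (tandem ⇒ throughput preserved).
W₁ = 1/(μ₁−λ) = 1/(38.11−10.99) = 0.03687 hr
W₂ = 1/(μ₂−λ) = 1/(21.36−10.99) = 0.09643 hr
W_total = W₁ + W₂ = 0.03687 + 0.09643 = 0.13331 hr

Final: 0.13331 hr


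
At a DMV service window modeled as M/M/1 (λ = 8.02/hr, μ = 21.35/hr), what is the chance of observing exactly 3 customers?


ρ = 8.02/21.35 = 0.3756
P_n = (1−ρ)·ρ^n = (1 − 0.3756)·0.3756^3 = 0.6244·0.053007 = 0.033095

Final: 0.033095


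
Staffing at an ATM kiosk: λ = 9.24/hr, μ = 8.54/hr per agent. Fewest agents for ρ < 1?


Stability requires cμ > λ ⇔ c > λ/μ.
λ/μ = 9.24/8.54 = 1.0820
Minimum integer c = ⌊1.0820⌋ + 1 = 2
Check: 2·8.54 = 17.08 > 9.24, while 1·8.54 = 8.54 ≤ 9.24

Final: 2 servers


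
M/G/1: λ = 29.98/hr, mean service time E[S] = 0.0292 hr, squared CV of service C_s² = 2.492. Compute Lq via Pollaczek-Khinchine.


ρ = λ·E[S] = 29.98·0.0292 = 0.8754
Lq = ρ²(1+C_s²)/(2(1−ρ)) = 0.7664·(1+2.492)/(2·0.1246)
= 0.7664·3.4920/0.2492 = 10.74016

Final: 10.74016


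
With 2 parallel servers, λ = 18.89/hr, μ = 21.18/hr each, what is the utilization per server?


ρ = λ/(cμ) = 18.89/(2·21.18) = 18.89/42.36 = 0.4459

Final: 0.4459


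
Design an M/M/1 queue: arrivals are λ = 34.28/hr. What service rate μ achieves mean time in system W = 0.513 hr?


W = 1/(μ−λ) ⇒ μ − λ = 1/W = 1/0.513 = 1.9493
μ = λ + 1/W = 34.28 + 1.9493 = 36.2293 per hr

Final: 36.2293 /hr


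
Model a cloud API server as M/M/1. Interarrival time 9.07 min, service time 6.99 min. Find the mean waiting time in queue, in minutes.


λ = 60/9.07 = 6.6152 /hr
μ = 60/6.99 = 8.5837 /hr
ρ = λ/μ = 6.6152/8.5837 = 0.7707
Wq = ρ/(μ−λ) = 0.7707/(8.5837−6.6152) = 0.39151 hr
In minutes: 0.39151·60 = 23.490 min

Final: 23.490 min


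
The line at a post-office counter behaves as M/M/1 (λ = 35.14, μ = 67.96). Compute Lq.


ρ = 35.14/67.96 = 0.5171
Lq = ρ²/(1−ρ) = 0.2674/0.4829 = 0.5536

Final: 0.5536


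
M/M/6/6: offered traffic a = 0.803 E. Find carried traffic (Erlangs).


B(6,0.803) = 0.0001668 (Erlang-B)
Carried load = a(1 − B) = 0.803·(1 − 0.0001668) = 0.803·0.999833 = 0.8029 E

Final: 0.8029 Erlangs


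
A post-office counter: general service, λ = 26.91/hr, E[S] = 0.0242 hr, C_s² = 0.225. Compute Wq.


ρ = λ·E[S] = 26.91·0.0242 = 0.6512
E[S²] = E[S]²(1+C_s²) = 0.0242²·(1+0.225) = 0.0007174
Wq = λ·E[S²]/(2(1−ρ)) = 26.91·0.0007174/(2·0.3488) = 0.02768 hr

Final: 0.02768 hr


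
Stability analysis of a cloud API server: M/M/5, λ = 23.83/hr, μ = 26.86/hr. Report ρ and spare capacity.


Total capacity cμ = 5·26.86 = 134.30/hr
ρ = λ/(cμ) = 23.83/134.30 = 0.1774
Stable ⇔ ρ < 1: YES
Spare capacity = cμ − λ = 134.30 − 23.83 = 110.47/hr

Final: ρ = 0.1774; stable; margin = 110.47/hr


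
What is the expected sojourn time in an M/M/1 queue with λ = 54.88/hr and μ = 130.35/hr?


W = 1/(μ−λ) = 1/(130.35 − 54.88) = 1/75.47 = 0.01325 hr

Final: 0.01325 hr


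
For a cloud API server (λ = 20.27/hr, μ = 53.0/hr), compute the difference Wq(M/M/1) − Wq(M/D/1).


ρ = 20.27/53.0 = 0.3825
Wq(M/M/1) = ρ/(μ−λ) = 0.3825/32.73 = 0.01169 hr
Wq(M/D/1) = ρ/(2(μ−λ)) = 0.005843 hr
Savings = 0.01169 − 0.005843 = 0.005843 hr

Final: 0.005843 hr


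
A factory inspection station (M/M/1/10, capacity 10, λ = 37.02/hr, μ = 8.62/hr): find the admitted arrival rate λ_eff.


ρ = 4.2947; P_K = (1−ρ)ρ^10/(1−ρ^11) = 0.767153
λ_eff = λ(1 − P_K) = 37.02·(1 − 0.767153) = 37.02·0.232847 = 8.6200 /hr

Final: 8.6200 /hr


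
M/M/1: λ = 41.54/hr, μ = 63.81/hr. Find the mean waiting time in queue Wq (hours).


ρ = 41.54/63.81 = 0.6510
Wq = ρ/(μ−λ) = 0.6510/(63.81 − 41.54) = 0.6510/22.27 = 0.02923 hr

Final: 0.02923 hr


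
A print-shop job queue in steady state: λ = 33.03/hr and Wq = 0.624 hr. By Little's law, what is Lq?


Lq = λWq = 33.03·0.624 = 20.6107

Final: 20.6107


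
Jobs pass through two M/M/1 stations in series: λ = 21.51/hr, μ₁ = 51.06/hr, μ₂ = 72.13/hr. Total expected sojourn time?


Each node sees arrival rate λ = 21.51/hr (tandem ⇒ throughput preserved).
W₁ = 1/(μ₁−λ) = 1/(51.06−21.51) = 0.03384 hr
W₂ = 1/(μ₂−λ) = 1/(72.13−21.51) = 0.01976 hr
W_total = W₁ + W₂ = 0.03384 + 0.01976 = 0.05360 hr

Final: 0.05360 hr


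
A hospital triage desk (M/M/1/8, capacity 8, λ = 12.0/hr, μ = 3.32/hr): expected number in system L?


ρ = 12.0/3.32 = 3.6145
L = ρ[1 − (K+1)ρ^K + Kρ^(K+1)] / [(1−ρ)(1−ρ^(K+1))]
Numerator: 3.6145·(1 − 9·29130.322906 + 8·105290.323755) = 2096930.182739
Denominator: (-2.6145)·(-105289.323755) = 275274.497047
L = 2096930.182739/275274.497047 = 7.6176

Final: 7.6176


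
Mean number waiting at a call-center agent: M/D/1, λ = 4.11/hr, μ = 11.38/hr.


ρ = 4.11/11.38 = 0.3612
M/D/1: Lq = ρ²/(2(1−ρ)) = 0.1304/(2·0.6388) = 0.10209

Final: 0.10209


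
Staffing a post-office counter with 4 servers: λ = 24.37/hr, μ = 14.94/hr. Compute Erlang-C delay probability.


a = λ/μ = 1.6312; ρ = a/4 = 0.4078
P₀ = 0.192935 (from M/M/c formula)
C(c,a) = [a^c/(c!(1−ρ))]·P₀ = [7.07978/(24·0.5922)]·0.192935
= 0.49813·0.192935 = 0.096106

Final: 0.096106


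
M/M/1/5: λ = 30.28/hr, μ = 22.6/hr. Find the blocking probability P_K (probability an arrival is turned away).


ρ = λ/μ = 30.28/22.6 = 1.3398
P_K = (1−ρ)ρ^K/(1−ρ^(K+1)) = (-0.3398·4.317548)/(1 − 5.784750)
= -1.467202/-4.784750 = 0.306641

Final: 0.306641


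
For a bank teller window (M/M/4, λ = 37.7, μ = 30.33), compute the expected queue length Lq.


a = λ/μ = 1.2430; ρ = a/4 = 0.3107
P₀ = 0.287365
Lq = P₀·a^c·ρ / (c!·(1−ρ)²) = 0.287365·2.38713·0.3107/(24·0.47507)
= 0.01870

Final: 0.01870


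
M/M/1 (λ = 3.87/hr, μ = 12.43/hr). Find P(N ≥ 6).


ρ = 3.87/12.43 = 0.3113
P(N ≥ n) = ρ^n = 0.3113^6 = 0.0009108

Final: 0.0009108


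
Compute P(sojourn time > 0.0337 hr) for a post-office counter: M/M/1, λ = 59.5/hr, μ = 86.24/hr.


W ~ Exponential(μ−λ) for M/M/1.
μ − λ = 86.24 − 59.5 = 26.7400
P(W > t) = e^{−(μ−λ)t} = e^{−0.9011} = 0.406107

Final: 0.406107


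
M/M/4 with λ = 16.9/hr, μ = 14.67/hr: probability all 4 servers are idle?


a = λ/μ = 16.9/14.67 = 1.1520; ρ = a/c = 0.2880
Σ_{k=0}^{3} a^k/k! (terms k=0..3) = 1.00000 + 1.15201 + 0.66356 + 0.25481 = 3.07039
Tail: a^4/(4!(1−ρ)) = 1.76127/(24·0.7120) = 0.10307
P₀ = 1/(3.07039 + 0.10307) = 1/3.17346 = 0.315114

Final: 0.315114


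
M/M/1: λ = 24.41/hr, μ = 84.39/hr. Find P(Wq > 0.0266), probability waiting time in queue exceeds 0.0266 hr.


ρ = 24.41/84.39 = 0.2893
P(Wq > t) = ρ·e^{−(μ−λ)t} = 0.2893·e^{−1.5955}
= 0.2893·0.202814 = 0.058664

Final: 0.058664


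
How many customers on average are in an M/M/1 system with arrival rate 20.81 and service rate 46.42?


ρ = λ/μ = 20.81/46.42 = 0.4483
L = ρ/(1−ρ) = 0.4483/(1 − 0.4483) = 0.4483/0.5517 = 0.8126

Final: 0.8126


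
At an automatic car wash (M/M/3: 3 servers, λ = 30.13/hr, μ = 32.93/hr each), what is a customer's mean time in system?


a = 0.9150; ρ = 0.3050; P₀ = 0.397260
Lq = P₀·a^c·ρ/(c!(1−ρ)²) = 0.03202
Wq = Lq/λ = 0.03202/30.13 = 0.001063 hr
W = Wq + 1/μ = 0.001063 + 0.03037 = 0.03143 hr

Final: 0.03143 hr


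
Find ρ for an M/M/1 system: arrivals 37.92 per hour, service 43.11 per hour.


ρ = λ/μ = 37.92/43.11 = 0.8796

Final: 0.8796


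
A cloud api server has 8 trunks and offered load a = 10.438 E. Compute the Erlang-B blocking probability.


B(c,a) = (a^c/c!) / Σ_{k=0}^{c} a^k/k!
a^8/8! = 3494.763705
Σ terms (k=0..8): 1.00000 + 10.43800 + 54.47592 + 189.53989 + 494.60435 + 1032.53603 + 1796.26852 + 2678.49297 + 3494.76371 = 9752.119390
B = 3494.763705/9752.119390 = 0.358359

Final: 0.358359


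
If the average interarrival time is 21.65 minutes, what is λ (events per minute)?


λ = 1/(interarrival time) in consistent units.
1 minute = 1 min, so λ = 1/21.65 = 0.04619 per minute

Final: 0.04619 /min


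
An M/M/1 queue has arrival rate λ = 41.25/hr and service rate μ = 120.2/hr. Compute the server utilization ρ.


ρ = λ/μ = 41.25/120.2 = 0.3432

Final: 0.3432


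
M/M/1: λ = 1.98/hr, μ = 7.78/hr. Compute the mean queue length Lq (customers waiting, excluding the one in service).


ρ = 1.98/7.78 = 0.2545
Lq = ρ²/(1−ρ) = 0.06477/0.7455 = 0.08688

Final: 0.08688


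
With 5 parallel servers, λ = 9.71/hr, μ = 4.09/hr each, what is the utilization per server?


ρ = λ/(cμ) = 9.71/(5·4.09) = 9.71/20.45 = 0.4748

Final: 0.4748


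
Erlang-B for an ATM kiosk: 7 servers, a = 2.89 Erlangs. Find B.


B(c,a) = (a^c/c!) / Σ_{k=0}^{c} a^k/k!
a^7/7! = 0.334083
Σ terms (k=0..7): 1.00000 + 2.89000 + 4.17605 + 4.02293 + 2.90657 + 1.67999 + 0.80920 + 0.33408 = 17.818819
B = 0.334083/17.818819 = 0.018749

Final: 0.018749


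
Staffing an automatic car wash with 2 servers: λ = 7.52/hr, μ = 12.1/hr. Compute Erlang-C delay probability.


a = λ/μ = 0.6215; ρ = a/2 = 0.3107
P₀ = 0.525851 (from M/M/c formula)
C(c,a) = [a^c/(c!(1−ρ))]·P₀ = [0.38625/(2·0.6893)]·0.525851
= 0.28019·0.525851 = 0.147339

Final: 0.147339


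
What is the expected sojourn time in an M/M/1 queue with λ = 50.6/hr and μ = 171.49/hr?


W = 1/(μ−λ) = 1/(171.49 − 50.6) = 1/120.89 = 0.008272 hr

Final: 0.008272 hr


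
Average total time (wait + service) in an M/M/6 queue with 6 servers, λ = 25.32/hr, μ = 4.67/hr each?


a = 5.4218; ρ = 0.9036; P₀ = 0.002045
Lq = P₀·a^c·ρ/(c!(1−ρ)²) = 7.02347
Wq = Lq/λ = 7.02347/25.32 = 0.27739 hr
W = Wq + 1/μ = 0.27739 + 0.21413 = 0.49152 hr

Final: 0.49152 hr


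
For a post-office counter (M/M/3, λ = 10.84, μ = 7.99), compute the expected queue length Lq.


a = λ/μ = 1.3567; ρ = a/3 = 0.4522
P₀ = 0.247720
Lq = P₀·a^c·ρ / (c!·(1−ρ)²) = 0.247720·2.49717·0.4522/(6·0.30005)
= 0.15539

Final: 0.15539


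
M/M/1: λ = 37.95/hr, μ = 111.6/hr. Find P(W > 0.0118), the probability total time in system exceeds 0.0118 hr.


W ~ Exponential(μ−λ) for M/M/1.
μ − λ = 111.6 − 37.95 = 73.6500
P(W > t) = e^{−(μ−λ)t} = e^{−0.8691} = 0.419341

Final: 0.419341


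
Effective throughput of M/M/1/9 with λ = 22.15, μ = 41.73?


ρ = 0.5308; P_K = (1−ρ)ρ^9/(1−ρ^10) = 0.001572
λ_eff = λ(1 − P_K) = 22.15·(1 − 0.001572) = 22.15·0.998428 = 22.1152 /hr

Final: 22.1152 /hr


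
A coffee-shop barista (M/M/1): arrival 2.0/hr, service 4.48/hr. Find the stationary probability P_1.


ρ = 2.0/4.48 = 0.4464
P_n = (1−ρ)·ρ^n = (1 − 0.4464)·0.4464^1 = 0.5536·0.446429 = 0.247130

Final: 0.247130


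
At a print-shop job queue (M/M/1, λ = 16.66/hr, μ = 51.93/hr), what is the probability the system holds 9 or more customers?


ρ = 16.66/51.93 = 0.3208
P(N ≥ n) = ρ^n = 0.3208^9 = 0.00003600

Final: 0.00003600


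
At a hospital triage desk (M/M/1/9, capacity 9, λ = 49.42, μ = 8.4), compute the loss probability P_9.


ρ = λ/μ = 49.42/8.4 = 5.8833
P_K = (1−ρ)ρ^K/(1−ρ^(K+1)) = (-4.8833·8445222.479503)/(1 − 49686058.921076)
= -41240836.441573/-49686057.921076 = 0.830028

Final: 0.830028


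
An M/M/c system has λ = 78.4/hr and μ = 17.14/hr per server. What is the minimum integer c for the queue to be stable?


Stability requires cμ > λ ⇔ c > λ/μ.
λ/μ = 78.4/17.14 = 4.5741
Minimum integer c = ⌊4.5741⌋ + 1 = 5
Check: 5·17.14 = 85.70 > 78.4, while 4·17.14 = 68.56 ≤ 78.4

Final: 5 servers


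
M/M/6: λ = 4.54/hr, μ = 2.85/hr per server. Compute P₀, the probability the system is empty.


a = λ/μ = 4.54/2.85 = 1.5930; ρ = a/c = 0.2655
Σ_{k=0}^{5} a^k/k! (terms k=0..5) = 1.00000 + 1.59298 + 1.26880 + 0.67372 + 0.26831 + 0.08548 = 4.88929
Tail: a^6/(6!(1−ρ)) = 16.34052/(720·0.7345) = 0.03090
P₀ = 1/(4.88929 + 0.03090) = 1/4.92019 = 0.203244

Final: 0.203244


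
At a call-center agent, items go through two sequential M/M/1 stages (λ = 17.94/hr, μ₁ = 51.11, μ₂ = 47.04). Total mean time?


Each node sees arrival rate λ = 17.94/hr (tandem ⇒ throughput preserved).
W₁ = 1/(μ₁−λ) = 1/(51.11−17.94) = 0.03015 hr
W₂ = 1/(μ₂−λ) = 1/(47.04−17.94) = 0.03436 hr
W_total = W₁ + W₂ = 0.03015 + 0.03436 = 0.06451 hr

Final: 0.06451 hr


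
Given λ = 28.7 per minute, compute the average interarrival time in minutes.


Mean interarrival time = 1/λ = 1/28.7 minute = 0.03484 minute
In minutes: 0.03484 × 1 = 0.03484 min

Final: 0.03484 min


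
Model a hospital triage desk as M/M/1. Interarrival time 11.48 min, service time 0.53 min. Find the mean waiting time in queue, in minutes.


λ = 60/11.48 = 5.2265 /hr
μ = 60/0.53 = 113.2075 /hr
ρ = λ/μ = 5.2265/113.2075 = 0.04617
Wq = ρ/(μ−λ) = 0.04617/(113.2075−5.2265) = 0.0004275 hr
In minutes: 0.0004275·60 = 0.02565 min

Final: 0.02565 min


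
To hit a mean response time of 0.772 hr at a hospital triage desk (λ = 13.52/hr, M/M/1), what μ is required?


W = 1/(μ−λ) ⇒ μ − λ = 1/W = 1/0.772 = 1.2953
μ = λ + 1/W = 13.52 + 1.2953 = 14.8153 per hr

Final: 14.8153 /hr


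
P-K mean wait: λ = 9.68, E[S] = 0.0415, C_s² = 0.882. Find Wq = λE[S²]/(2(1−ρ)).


ρ = λ·E[S] = 9.68·0.0415 = 0.4017
E[S²] = E[S]²(1+C_s²) = 0.0415²·(1+0.882) = 0.003241
Wq = λ·E[S²]/(2(1−ρ)) = 9.68·0.003241/(2·0.5983) = 0.02622 hr

Final: 0.02622 hr


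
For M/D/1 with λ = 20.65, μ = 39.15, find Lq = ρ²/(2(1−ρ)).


ρ = 20.65/39.15 = 0.5275
M/D/1: Lq = ρ²/(2(1−ρ)) = 0.2782/(2·0.4725) = 0.29438

Final: 0.29438


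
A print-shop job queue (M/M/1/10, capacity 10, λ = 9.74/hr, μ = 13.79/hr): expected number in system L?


ρ = 9.74/13.79 = 0.7063
L = ρ[1 − (K+1)ρ^K + Kρ^(K+1)] / [(1−ρ)(1−ρ^(K+1))]
Numerator: 0.7063·(1 − 11·0.030899 + 10·0.021824) = 0.620388
Denominator: (0.2937)·(0.978176) = 0.287281
L = 0.620388/0.287281 = 2.1595

Final: 2.1595


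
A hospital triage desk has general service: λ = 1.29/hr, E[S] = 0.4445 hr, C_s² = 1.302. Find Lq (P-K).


ρ = λ·E[S] = 1.29·0.4445 = 0.5734
Lq = ρ²(1+C_s²)/(2(1−ρ)) = 0.3288·(1+1.302)/(2·0.4266)
= 0.3288·2.3020/0.8532 = 0.88712

Final: 0.88712


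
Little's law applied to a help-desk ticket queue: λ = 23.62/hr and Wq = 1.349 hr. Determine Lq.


Lq = λWq = 23.62·1.349 = 31.8634

Final: 31.8634


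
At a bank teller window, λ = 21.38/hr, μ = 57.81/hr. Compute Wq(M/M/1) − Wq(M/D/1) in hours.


ρ = 21.38/57.81 = 0.3698
Wq(M/M/1) = ρ/(μ−λ) = 0.3698/36.43 = 0.01015 hr
Wq(M/D/1) = ρ/(2(μ−λ)) = 0.005076 hr
Savings = 0.01015 − 0.005076 = 0.005076 hr

Final: 0.005076 hr


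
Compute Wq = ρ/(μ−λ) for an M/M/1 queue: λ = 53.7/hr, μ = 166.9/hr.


ρ = 53.7/166.9 = 0.3217
Wq = ρ/(μ−λ) = 0.3217/(166.9 − 53.7) = 0.3217/113.20 = 0.002842 hr

Final: 0.002842 hr


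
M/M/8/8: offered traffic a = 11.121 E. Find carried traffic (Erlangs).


B(8,11.121) = 0.387818 (Erlang-B)
Carried load = a(1 − B) = 11.121·(1 − 0.387818) = 11.121·0.612182 = 6.8081 E

Final: 6.8081 Erlangs


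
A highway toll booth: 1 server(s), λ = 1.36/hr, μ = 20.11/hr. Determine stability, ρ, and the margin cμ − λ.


Total capacity cμ = 1·20.11 = 20.11/hr
ρ = λ/(cμ) = 1.36/20.11 = 0.06763
Stable ⇔ ρ < 1: YES
Spare capacity = cμ − λ = 20.11 − 1.36 = 18.75/hr

Final: ρ = 0.06763; stable; margin = 18.75/hr


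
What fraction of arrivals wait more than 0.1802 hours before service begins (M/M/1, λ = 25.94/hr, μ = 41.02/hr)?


ρ = 25.94/41.02 = 0.6324
P(Wq > t) = ρ·e^{−(μ−λ)t} = 0.6324·e^{−2.7174}
= 0.6324·0.066045 = 0.041765

Final: 0.041765


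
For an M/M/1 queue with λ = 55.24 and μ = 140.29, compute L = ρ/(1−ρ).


ρ = λ/μ = 55.24/140.29 = 0.3938
L = ρ/(1−ρ) = 0.3938/(1 − 0.3938) = 0.3938/0.6062 = 0.6495

Final: 0.6495


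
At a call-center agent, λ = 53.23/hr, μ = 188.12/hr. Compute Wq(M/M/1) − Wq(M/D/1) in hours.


ρ = 53.23/188.12 = 0.2830
Wq(M/M/1) = ρ/(μ−λ) = 0.2830/134.89 = 0.002098 hr
Wq(M/D/1) = ρ/(2(μ−λ)) = 0.001049 hr
Savings = 0.002098 − 0.001049 = 0.001049 hr

Final: 0.001049 hr


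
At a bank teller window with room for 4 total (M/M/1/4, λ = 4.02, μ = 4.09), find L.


ρ = 4.02/4.09 = 0.9829
L = ρ[1 − (K+1)ρ^K + Kρ^(K+1)] / [(1−ρ)(1−ρ^(K+1))]
Numerator: 0.9829·(1 − 5·0.933278 + 4·0.917305) = 0.002782
Denominator: (0.01711)·(0.082695) = 0.001415
L = 0.002782/0.001415 = 1.9655

Final: 1.9655


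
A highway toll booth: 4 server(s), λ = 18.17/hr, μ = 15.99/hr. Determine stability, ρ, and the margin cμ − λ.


Total capacity cμ = 4·15.99 = 63.96/hr
ρ = λ/(cμ) = 18.17/63.96 = 0.2841
Stable ⇔ ρ < 1: YES
Spare capacity = cμ − λ = 63.96 − 18.17 = 45.79/hr

Final: ρ = 0.2841; stable; margin = 45.79/hr


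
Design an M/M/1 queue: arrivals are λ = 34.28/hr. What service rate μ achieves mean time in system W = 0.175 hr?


W = 1/(μ−λ) ⇒ μ − λ = 1/W = 1/0.175 = 5.7143
μ = λ + 1/W = 34.28 + 5.7143 = 39.9943 per hr

Final: 39.9943 /hr


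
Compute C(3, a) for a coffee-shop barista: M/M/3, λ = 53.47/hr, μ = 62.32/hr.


a = λ/μ = 0.8580; ρ = a/3 = 0.2860
P₀ = 0.421319 (from M/M/c formula)
C(c,a) = [a^c/(c!(1−ρ))]·P₀ = [0.63161/(6·0.7140)]·0.421319
= 0.14743·0.421319 = 0.062117

Final: 0.062117


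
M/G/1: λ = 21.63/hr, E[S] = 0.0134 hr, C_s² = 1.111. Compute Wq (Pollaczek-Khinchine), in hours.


ρ = λ·E[S] = 21.63·0.0134 = 0.2898
E[S²] = E[S]²(1+C_s²) = 0.0134²·(1+1.111) = 0.0003791
Wq = λ·E[S²]/(2(1−ρ)) = 21.63·0.0003791/(2·0.7102) = 0.005773 hr

Final: 0.005773 hr


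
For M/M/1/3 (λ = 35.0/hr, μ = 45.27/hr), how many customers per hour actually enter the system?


ρ = 0.7731; P_K = (1−ρ)ρ^3/(1−ρ^4) = 0.163126
λ_eff = λ(1 − P_K) = 35.0·(1 − 0.163126) = 35.0·0.836874 = 29.2906 /hr

Final: 29.2906 /hr


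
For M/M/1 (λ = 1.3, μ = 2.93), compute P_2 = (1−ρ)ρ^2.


ρ = 1.3/2.93 = 0.4437
P_n = (1−ρ)·ρ^n = (1 − 0.4437)·0.4437^2 = 0.5563·0.196857 = 0.109514

Final: 0.109514


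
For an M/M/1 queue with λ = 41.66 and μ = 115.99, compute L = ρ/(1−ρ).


ρ = λ/μ = 41.66/115.99 = 0.3592
L = ρ/(1−ρ) = 0.3592/(1 − 0.3592) = 0.3592/0.6408 = 0.5605

Final: 0.5605


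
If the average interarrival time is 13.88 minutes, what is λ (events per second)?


λ = 1/(interarrival time) in consistent units.
1 second = 0.0166667 min, so λ = 0.0166667/13.88 = 0.001201 per second

Final: 0.001201 /sec


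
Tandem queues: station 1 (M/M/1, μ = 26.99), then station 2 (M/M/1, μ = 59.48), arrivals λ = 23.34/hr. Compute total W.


Each node sees arrival rate λ = 23.34/hr (tandem ⇒ throughput preserved).
W₁ = 1/(μ₁−λ) = 1/(26.99−23.34) = 0.27397 hr
W₂ = 1/(μ₂−λ) = 1/(59.48−23.34) = 0.02767 hr
W_total = W₁ + W₂ = 0.27397 + 0.02767 = 0.30164 hr

Final: 0.30164 hr


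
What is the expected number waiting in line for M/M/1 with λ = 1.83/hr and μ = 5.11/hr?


ρ = 1.83/5.11 = 0.3581
Lq = ρ²/(1−ρ) = 0.1283/0.6419 = 0.1998

Final: 0.1998


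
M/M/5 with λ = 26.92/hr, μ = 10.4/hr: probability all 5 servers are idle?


a = λ/μ = 26.92/10.4 = 2.5885; ρ = a/c = 0.5177
Σ_{k=0}^{4} a^k/k! (terms k=0..4) = 1.00000 + 2.58846 + 3.35007 + 2.89051 + 1.87049 = 11.69953
Tail: a^5/(5!(1−ρ)) = 116.20066/(120·0.4823) = 2.00772
P₀ = 1/(11.69953 + 2.00772) = 1/13.70725 = 0.072954

Final: 0.072954


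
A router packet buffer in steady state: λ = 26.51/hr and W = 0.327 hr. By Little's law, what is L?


L = λW = 26.51·0.327 = 8.6688

Final: 8.6688


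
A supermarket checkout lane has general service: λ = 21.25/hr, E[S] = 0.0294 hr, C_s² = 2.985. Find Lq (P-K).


ρ = λ·E[S] = 21.25·0.0294 = 0.6248
Lq = ρ²(1+C_s²)/(2(1−ρ)) = 0.3903·(1+2.985)/(2·0.3752)
= 0.3903·3.9850/0.7505 = 2.07248

Final: 2.07248


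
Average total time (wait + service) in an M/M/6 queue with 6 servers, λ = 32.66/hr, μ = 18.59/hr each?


a = 1.7569; ρ = 0.2928; P₀ = 0.172471
Lq = P₀·a^c·ρ/(c!(1−ρ)²) = 0.004124
Wq = Lq/λ = 0.004124/32.66 = 0.0001263 hr
W = Wq + 1/μ = 0.0001263 + 0.05379 = 0.05392 hr

Final: 0.05392 hr


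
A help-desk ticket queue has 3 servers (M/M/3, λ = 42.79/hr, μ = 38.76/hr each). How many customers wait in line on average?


a = λ/μ = 1.1040; ρ = a/3 = 0.3680
P₀ = 0.325928
Lq = P₀·a^c·ρ / (c!·(1−ρ)²) = 0.325928·1.34547·0.3680/(6·0.39944)
= 0.06733

Final: 0.06733


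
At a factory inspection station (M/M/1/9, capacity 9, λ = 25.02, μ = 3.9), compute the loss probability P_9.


ρ = λ/μ = 25.02/3.9 = 6.4154
P_K = (1−ρ)ρ^K/(1−ρ^(K+1)) = (-5.4154·18407901.635847)/(1 − 118093768.956128)
= -99685867.320280/-118093767.956128 = 0.844125

Final: 0.844125


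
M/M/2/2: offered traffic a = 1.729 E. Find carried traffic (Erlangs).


B(2,1.729) = 0.353887 (Erlang-B)
Carried load = a(1 − B) = 1.729·(1 − 0.353887) = 1.729·0.646113 = 1.1171 E

Final: 1.1171 Erlangs


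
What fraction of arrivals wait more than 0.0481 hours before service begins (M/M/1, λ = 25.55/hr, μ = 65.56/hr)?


ρ = 25.55/65.56 = 0.3897
P(Wq > t) = ρ·e^{−(μ−λ)t} = 0.3897·e^{−1.9245}
= 0.3897·0.145951 = 0.056880

Final: 0.056880


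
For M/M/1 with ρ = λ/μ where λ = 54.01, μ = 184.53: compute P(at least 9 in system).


ρ = 54.01/184.53 = 0.2927
P(N ≥ n) = ρ^n = 0.2927^9 = 0.00001576

Final: 0.00001576


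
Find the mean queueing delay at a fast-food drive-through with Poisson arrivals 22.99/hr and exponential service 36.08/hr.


ρ = 22.99/36.08 = 0.6372
Wq = ρ/(μ−λ) = 0.6372/(36.08 − 22.99) = 0.6372/13.09 = 0.04868 hr

Final: 0.04868 hr


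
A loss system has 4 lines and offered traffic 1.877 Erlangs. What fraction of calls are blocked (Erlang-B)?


B(c,a) = (a^c/c!) / Σ_{k=0}^{c} a^k/k!
a^4/4! = 0.517185
Σ terms (k=0..4): 1.00000 + 1.87700 + 1.76156 + 1.10215 + 0.51718 = 6.257902
B = 0.517185/6.257902 = 0.082645

Final: 0.082645


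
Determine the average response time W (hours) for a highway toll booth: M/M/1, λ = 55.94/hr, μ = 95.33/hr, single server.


W = 1/(μ−λ) = 1/(95.33 − 55.94) = 1/39.39 = 0.02539 hr

Final: 0.02539 hr


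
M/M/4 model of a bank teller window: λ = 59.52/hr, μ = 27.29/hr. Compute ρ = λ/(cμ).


ρ = λ/(cμ) = 59.52/(4·27.29) = 59.52/109.16 = 0.5453

Final: 0.5453


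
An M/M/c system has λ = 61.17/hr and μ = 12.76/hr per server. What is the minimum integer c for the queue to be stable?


Stability requires cμ > λ ⇔ c > λ/μ.
λ/μ = 61.17/12.76 = 4.7939
Minimum integer c = ⌊4.7939⌋ + 1 = 5
Check: 5·12.76 = 63.80 > 61.17, while 4·12.76 = 51.04 ≤ 61.17

Final: 5 servers


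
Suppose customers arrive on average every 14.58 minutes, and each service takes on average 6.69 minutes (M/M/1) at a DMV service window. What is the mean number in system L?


λ = 60/14.58 = 4.1152 /hr
μ = 60/6.69 = 8.9686 /hr
ρ = λ/μ = 4.1152/8.9686 = 0.4588
L = ρ/(1−ρ) = 0.4588/0.5412 = 0.8479

Final: 0.8479


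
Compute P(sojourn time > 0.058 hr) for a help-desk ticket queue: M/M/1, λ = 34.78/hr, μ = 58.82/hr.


W ~ Exponential(μ−λ) for M/M/1.
μ − λ = 58.82 − 34.78 = 24.0400
P(W > t) = e^{−(μ−λ)t} = e^{−1.3943} = 0.248002

Final: 0.248002


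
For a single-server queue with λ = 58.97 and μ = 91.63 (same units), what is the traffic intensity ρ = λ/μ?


ρ = λ/μ = 58.97/91.63 = 0.6436

Final: 0.6436


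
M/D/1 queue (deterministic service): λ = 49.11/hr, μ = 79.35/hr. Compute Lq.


ρ = 49.11/79.35 = 0.6189
M/D/1: Lq = ρ²/(2(1−ρ)) = 0.3830/(2·0.3811) = 0.50255

Final: 0.50255


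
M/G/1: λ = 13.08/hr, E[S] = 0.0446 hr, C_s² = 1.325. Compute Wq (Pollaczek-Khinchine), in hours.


ρ = λ·E[S] = 13.08·0.0446 = 0.5834
E[S²] = E[S]²(1+C_s²) = 0.0446²·(1+1.325) = 0.004625
Wq = λ·E[S²]/(2(1−ρ)) = 13.08·0.004625/(2·0.4166) = 0.07260 hr

Final: 0.07260 hr


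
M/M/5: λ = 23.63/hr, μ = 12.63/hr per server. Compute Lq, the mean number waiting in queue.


a = λ/μ = 1.8709; ρ = a/5 = 0.3742
P₀ = 0.153175
Lq = P₀·a^c·ρ / (c!·(1−ρ)²) = 0.153175·22.92460·0.3742/(120·0.39164)
= 0.02796

Final: 0.02796


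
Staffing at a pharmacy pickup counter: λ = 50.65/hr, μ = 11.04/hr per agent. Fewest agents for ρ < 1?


Stability requires cμ > λ ⇔ c > λ/μ.
λ/μ = 50.65/11.04 = 4.5879
Minimum integer c = ⌊4.5879⌋ + 1 = 5
Check: 5·11.04 = 55.20 > 50.65, while 4·11.04 = 44.16 ≤ 50.65

Final: 5 servers


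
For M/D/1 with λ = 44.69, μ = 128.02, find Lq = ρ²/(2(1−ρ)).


ρ = 44.69/128.02 = 0.3491
M/D/1: Lq = ρ²/(2(1−ρ)) = 0.1219/(2·0.6509) = 0.09361

Final: 0.09361


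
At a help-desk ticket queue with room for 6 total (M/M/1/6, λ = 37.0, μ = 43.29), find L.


ρ = 37.0/43.29 = 0.8547
L = ρ[1 − (K+1)ρ^K + Kρ^(K+1)] / [(1−ρ)(1−ρ^(K+1))]
Numerator: 0.8547·(1 − 7·0.389839 + 6·0.333195) = 0.231027
Denominator: (0.1453)·(0.666805) = 0.096886
L = 0.231027/0.096886 = 2.3845

Final: 2.3845


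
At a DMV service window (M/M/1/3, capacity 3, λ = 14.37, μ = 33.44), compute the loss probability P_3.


ρ = λ/μ = 14.37/33.44 = 0.4297
P_K = (1−ρ)ρ^K/(1−ρ^(K+1)) = (0.5703·0.079354)/(1 − 0.034101)
= 0.045254/0.965899 = 0.046852

Final: 0.046852


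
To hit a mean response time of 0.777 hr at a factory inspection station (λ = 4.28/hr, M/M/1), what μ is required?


W = 1/(μ−λ) ⇒ μ − λ = 1/W = 1/0.777 = 1.2870
μ = λ + 1/W = 4.28 + 1.2870 = 5.5670 per hr

Final: 5.5670 /hr


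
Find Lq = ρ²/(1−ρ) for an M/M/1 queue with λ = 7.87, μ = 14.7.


ρ = 7.87/14.7 = 0.5354
Lq = ρ²/(1−ρ) = 0.2866/0.4646 = 0.6169

Final: 0.6169


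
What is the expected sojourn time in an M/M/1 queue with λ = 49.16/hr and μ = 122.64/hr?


W = 1/(μ−λ) = 1/(122.64 − 49.16) = 1/73.48 = 0.01361 hr

Final: 0.01361 hr


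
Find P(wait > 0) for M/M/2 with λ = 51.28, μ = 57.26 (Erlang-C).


a = λ/μ = 0.8956; ρ = a/2 = 0.4478
P₀ = 0.381423 (from M/M/c formula)
C(c,a) = [a^c/(c!(1−ρ))]·P₀ = [0.80204/(2·0.5522)]·0.381423
= 0.72619·0.381423 = 0.276987

Final: 0.276987


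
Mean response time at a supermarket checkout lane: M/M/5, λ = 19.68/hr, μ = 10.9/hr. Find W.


a = 1.8055; ρ = 0.3611; P₀ = 0.163682
Lq = P₀·a^c·ρ/(c!(1−ρ)²) = 0.02315
Wq = Lq/λ = 0.02315/19.68 = 0.001176 hr
W = Wq + 1/μ = 0.001176 + 0.09174 = 0.09292 hr

Final: 0.09292 hr


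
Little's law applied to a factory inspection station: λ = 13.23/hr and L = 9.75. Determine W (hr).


W = L/λ = 9.75/13.23 = 0.7370 hr

Final: 0.7370 hr


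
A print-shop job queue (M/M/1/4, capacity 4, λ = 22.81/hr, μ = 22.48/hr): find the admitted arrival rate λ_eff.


ρ = 1.0147; P_K = (1−ρ)ρ^4/(1−ρ^5) = 0.205871
λ_eff = λ(1 − P_K) = 22.81·(1 − 0.205871) = 22.81·0.794129 = 18.1141 /hr

Final: 18.1141 /hr


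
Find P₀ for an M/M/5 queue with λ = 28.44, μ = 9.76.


a = λ/μ = 28.44/9.76 = 2.9139; ρ = a/c = 0.5828
Σ_{k=0}^{4} a^k/k! (terms k=0..4) = 1.00000 + 2.91393 + 4.24551 + 4.12371 + 3.00405 = 15.28721
Tail: a^5/(5!(1−ρ)) = 210.08685/(120·0.4172) = 4.19623
P₀ = 1/(15.28721 + 4.19623) = 1/19.48344 = 0.051326

Final: 0.051326


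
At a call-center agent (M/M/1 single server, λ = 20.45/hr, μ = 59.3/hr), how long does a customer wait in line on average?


ρ = 20.45/59.3 = 0.3449
Wq = ρ/(μ−λ) = 0.3449/(59.3 − 20.45) = 0.3449/38.85 = 0.008877 hr

Final: 0.008877 hr
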